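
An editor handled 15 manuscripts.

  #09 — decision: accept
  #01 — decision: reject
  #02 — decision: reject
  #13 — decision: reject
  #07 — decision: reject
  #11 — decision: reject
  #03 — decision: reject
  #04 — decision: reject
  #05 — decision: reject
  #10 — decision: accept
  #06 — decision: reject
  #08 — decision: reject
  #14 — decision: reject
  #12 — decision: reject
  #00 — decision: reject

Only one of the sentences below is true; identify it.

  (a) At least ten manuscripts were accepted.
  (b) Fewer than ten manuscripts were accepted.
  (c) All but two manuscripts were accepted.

|A| = 15, |A ∩ B| = 2, |A ∖ B| = 13.
(a) requires |A ∩ B| ≥ 10: false.
(b) requires |A ∩ B| < 10: true.
(c) requires |A ∖ B| = 2: false.

(b)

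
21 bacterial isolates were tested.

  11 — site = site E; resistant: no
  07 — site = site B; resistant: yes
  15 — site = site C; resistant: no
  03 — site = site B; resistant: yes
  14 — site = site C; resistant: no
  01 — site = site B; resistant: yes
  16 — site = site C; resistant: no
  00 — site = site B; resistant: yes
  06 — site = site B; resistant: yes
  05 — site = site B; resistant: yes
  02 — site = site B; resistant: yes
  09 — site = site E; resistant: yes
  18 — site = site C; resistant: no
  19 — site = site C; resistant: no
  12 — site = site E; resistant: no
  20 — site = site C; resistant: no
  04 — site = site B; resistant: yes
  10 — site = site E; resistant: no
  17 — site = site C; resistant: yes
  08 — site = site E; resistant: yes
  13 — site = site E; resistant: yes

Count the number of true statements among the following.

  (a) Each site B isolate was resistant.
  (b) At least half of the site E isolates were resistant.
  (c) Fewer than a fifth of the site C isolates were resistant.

(a) site B: |A| = 8, |A ∩ B| = 8; needs A ⊆ B, i.e. every element of A is in B (|A ∖ B| = 0) — true.
(b) site E: |A| = 6, |A ∩ B| = 3; needs |A ∩ B| ≥ |A ∖ B| — true.
(c) site C: |A| = 7, |A ∩ B| = 1; needs |A ∩ B| / |A| < 1/5 — true.

3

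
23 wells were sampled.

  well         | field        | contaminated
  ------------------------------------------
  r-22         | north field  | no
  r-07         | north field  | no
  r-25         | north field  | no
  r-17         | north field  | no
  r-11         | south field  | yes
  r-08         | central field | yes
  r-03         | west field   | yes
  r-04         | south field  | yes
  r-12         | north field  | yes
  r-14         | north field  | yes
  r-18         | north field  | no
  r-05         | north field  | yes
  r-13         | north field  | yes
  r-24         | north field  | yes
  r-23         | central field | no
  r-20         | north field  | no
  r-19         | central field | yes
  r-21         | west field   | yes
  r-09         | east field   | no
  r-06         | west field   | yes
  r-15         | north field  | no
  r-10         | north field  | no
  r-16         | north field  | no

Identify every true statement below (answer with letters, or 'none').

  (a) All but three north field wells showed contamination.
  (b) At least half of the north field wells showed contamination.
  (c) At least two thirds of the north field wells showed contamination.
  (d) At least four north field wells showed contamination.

(d)

|A| = 14, |A ∩ B| = 5, |A ∖ B| = 9.
(a) |A ∖ B| = 3: fails.
(b) |A ∩ B| ≥ |A ∖ B|: fails.
(c) |A ∩ B| / |A| ≥ 2/3: fails.
(d) |A ∩ B| ≥ 4: holds.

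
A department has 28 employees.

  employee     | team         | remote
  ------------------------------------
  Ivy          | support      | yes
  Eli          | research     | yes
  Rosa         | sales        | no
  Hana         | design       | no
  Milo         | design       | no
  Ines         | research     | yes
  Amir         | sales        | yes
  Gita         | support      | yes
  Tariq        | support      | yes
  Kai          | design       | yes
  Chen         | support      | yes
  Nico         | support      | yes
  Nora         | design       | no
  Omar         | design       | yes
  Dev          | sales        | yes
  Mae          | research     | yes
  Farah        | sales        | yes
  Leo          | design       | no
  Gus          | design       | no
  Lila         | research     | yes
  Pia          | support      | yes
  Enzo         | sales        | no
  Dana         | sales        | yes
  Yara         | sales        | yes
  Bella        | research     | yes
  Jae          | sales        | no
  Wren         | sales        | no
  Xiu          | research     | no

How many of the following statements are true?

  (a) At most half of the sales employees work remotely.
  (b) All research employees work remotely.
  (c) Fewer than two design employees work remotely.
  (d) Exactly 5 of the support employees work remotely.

0

(a) sales: |A| = 9, |A ∩ B| = 5; needs |A ∩ B| ≤ |A ∖ B| — false.
(b) research: |A| = 6, |A ∩ B| = 5; needs A ⊆ B, i.e. every element of A is in B (|A ∖ B| = 0) — false.
(c) design: |A| = 7, |A ∩ B| = 2; needs |A ∩ B| < 2 — false.
(d) support: |A| = 6, |A ∩ B| = 6; needs |A ∩ B| = 5 — false.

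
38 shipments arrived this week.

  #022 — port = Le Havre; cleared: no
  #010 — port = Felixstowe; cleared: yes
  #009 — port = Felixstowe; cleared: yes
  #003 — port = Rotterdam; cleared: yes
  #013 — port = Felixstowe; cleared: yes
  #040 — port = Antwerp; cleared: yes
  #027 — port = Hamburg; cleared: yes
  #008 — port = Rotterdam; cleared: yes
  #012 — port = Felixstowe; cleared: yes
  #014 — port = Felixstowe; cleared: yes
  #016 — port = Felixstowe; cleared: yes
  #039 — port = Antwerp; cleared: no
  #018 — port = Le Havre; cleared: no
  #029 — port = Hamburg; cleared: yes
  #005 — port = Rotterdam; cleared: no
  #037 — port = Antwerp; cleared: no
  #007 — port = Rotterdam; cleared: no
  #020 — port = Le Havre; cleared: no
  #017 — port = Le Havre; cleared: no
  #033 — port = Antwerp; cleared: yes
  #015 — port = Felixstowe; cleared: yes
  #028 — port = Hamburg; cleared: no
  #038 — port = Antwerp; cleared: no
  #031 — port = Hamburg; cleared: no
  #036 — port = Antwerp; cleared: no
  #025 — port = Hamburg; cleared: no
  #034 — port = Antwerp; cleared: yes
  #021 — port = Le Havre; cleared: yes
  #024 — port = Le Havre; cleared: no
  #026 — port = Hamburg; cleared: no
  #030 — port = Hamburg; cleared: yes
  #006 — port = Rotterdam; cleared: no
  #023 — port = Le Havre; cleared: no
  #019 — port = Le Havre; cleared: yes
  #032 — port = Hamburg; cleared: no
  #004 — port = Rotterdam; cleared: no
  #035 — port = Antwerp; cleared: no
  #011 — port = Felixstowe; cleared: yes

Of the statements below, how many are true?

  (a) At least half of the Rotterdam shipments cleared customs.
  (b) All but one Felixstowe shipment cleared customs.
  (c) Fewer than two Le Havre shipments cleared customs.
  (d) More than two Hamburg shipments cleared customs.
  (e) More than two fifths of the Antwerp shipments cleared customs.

(a) Rotterdam: |A| = 6, |A ∩ B| = 2; needs |A ∩ B| ≥ |A ∖ B| — false.
(b) Felixstowe: |A| = 8, |A ∩ B| = 8; needs |A ∖ B| = 1 — false.
(c) Le Havre: |A| = 8, |A ∩ B| = 2; needs |A ∩ B| < 2 — false.
(d) Hamburg: |A| = 8, |A ∩ B| = 3; needs |A ∩ B| > 2 — true.
(e) Antwerp: |A| = 8, |A ∩ B| = 3; needs |A ∩ B| / |A| > 2/5 — false.

1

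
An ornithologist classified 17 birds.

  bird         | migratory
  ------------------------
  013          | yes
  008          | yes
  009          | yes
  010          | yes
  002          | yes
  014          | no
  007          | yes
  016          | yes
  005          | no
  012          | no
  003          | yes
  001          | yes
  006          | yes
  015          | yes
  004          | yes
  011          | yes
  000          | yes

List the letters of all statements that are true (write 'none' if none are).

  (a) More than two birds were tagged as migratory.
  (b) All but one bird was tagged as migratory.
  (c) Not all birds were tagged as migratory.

(a), (c)

|A| = 17, |A ∩ B| = 14, |A ∖ B| = 3.
(a) |A ∩ B| > 2: holds.
(b) |A ∖ B| = 1: fails.
(c) A ⊄ B (|A ∖ B| ≥ 1): holds.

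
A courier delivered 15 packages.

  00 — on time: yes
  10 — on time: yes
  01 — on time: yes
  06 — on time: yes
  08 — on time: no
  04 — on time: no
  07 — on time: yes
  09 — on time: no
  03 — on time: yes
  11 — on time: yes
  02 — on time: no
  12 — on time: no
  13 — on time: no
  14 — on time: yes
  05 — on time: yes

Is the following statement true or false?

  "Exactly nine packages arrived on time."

True

The determiner here denotes the relation: |A ∩ B| = 9.
|A| = 15, |A ∩ B| = 9, |A ∖ B| = 6.
|A ∩ B| = 9, so the statement is true.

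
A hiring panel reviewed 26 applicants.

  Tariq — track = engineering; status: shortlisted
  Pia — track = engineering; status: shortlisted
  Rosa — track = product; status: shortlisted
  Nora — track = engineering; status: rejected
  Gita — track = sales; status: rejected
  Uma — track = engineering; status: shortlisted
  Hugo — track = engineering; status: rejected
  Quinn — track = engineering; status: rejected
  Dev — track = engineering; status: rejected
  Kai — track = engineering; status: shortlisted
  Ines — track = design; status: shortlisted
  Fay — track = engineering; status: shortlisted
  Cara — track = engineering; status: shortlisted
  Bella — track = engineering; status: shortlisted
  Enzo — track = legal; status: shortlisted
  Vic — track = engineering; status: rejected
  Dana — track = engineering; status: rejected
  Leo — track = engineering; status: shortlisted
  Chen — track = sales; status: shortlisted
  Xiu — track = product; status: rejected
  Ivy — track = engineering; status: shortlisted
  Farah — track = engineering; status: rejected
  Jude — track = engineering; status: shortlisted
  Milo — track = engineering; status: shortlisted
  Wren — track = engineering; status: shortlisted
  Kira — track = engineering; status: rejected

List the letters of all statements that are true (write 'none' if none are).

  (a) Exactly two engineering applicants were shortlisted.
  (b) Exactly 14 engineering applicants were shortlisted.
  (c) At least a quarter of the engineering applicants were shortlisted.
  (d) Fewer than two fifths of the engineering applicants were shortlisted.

(c)

|A| = 20, |A ∩ B| = 12, |A ∖ B| = 8.
(a) |A ∩ B| = 2: fails.
(b) |A ∩ B| = 14: fails.
(c) |A ∩ B| / |A| ≥ 1/4: holds.
(d) |A ∩ B| / |A| < 2/5: fails.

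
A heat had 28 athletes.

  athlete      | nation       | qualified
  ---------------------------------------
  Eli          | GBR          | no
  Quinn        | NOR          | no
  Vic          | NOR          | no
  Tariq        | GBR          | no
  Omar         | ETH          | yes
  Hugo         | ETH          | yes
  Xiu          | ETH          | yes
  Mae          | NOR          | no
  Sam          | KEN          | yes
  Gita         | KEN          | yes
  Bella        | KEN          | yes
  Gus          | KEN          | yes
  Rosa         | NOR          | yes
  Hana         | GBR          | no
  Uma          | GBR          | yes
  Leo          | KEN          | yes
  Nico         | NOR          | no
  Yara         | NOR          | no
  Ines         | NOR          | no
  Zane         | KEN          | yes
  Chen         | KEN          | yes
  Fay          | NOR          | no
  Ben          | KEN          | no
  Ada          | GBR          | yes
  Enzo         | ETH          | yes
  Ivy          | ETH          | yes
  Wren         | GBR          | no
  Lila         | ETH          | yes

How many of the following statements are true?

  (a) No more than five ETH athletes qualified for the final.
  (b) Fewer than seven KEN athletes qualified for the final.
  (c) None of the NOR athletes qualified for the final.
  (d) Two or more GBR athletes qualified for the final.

1

(a) ETH: |A| = 6, |A ∩ B| = 6; needs |A ∩ B| ≤ 5 — false.
(b) KEN: |A| = 8, |A ∩ B| = 7; needs |A ∩ B| < 7 — false.
(c) NOR: |A| = 8, |A ∩ B| = 1; needs A ∩ B = ∅ (|A ∩ B| = 0) — false.
(d) GBR: |A| = 6, |A ∩ B| = 2; needs |A ∩ B| ≥ 2 — true.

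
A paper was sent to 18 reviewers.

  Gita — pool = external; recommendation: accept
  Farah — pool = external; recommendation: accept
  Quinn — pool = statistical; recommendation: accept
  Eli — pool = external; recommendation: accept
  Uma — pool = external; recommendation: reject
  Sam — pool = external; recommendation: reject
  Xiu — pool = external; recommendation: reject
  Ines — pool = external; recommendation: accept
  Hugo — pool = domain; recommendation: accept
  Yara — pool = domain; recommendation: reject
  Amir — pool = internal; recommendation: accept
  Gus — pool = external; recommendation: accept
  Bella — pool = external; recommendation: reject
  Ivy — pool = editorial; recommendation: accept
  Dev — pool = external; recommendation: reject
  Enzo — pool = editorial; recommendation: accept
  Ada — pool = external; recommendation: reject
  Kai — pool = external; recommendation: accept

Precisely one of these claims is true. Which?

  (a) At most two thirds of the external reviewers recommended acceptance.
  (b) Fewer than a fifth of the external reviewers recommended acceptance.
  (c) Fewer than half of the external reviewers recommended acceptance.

|A| = 12, |A ∩ B| = 6, |A ∖ B| = 6.
(a) requires |A ∩ B| / |A| ≤ 2/3: true.
(b) requires |A ∩ B| / |A| < 1/5: false.
(c) requires |A ∩ B| < |A ∖ B|: false.

(a)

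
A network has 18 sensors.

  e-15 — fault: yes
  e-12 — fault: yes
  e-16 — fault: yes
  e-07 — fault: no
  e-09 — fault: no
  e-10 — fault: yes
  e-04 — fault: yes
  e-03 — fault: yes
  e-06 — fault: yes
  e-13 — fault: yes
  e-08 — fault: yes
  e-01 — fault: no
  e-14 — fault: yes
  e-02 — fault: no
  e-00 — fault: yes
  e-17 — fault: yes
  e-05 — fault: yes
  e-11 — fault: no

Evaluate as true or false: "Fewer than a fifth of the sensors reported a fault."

False

Truth condition: |A ∩ B| / |A| < 1/5.
|A| = 18, |A ∩ B| = 13, |A ∖ B| = 5.
|A ∩ B|/|A| = 13/18, so the statement is false.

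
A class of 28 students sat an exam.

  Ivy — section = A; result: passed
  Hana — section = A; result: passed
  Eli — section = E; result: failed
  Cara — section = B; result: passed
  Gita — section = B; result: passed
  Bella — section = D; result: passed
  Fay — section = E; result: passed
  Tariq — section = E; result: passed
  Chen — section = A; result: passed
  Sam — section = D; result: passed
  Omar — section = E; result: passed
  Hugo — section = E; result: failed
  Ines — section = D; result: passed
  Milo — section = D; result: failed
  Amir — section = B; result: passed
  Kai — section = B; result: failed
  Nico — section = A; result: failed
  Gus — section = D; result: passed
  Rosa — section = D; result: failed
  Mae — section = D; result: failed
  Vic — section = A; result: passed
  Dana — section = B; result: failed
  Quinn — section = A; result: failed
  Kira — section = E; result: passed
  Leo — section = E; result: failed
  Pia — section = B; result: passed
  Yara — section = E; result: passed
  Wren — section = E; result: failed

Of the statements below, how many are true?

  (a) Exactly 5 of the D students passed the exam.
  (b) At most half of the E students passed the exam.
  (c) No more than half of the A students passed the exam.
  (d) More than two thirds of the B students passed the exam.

(a) D: |A| = 7, |A ∩ B| = 4; needs |A ∩ B| = 5 — false.
(b) E: |A| = 9, |A ∩ B| = 5; needs |A ∩ B| ≤ |A ∖ B| — false.
(c) A: |A| = 6, |A ∩ B| = 4; needs |A ∩ B| ≤ |A ∖ B| — false.
(d) B: |A| = 6, |A ∩ B| = 4; needs |A ∩ B| / |A| > 2/3 — false.

0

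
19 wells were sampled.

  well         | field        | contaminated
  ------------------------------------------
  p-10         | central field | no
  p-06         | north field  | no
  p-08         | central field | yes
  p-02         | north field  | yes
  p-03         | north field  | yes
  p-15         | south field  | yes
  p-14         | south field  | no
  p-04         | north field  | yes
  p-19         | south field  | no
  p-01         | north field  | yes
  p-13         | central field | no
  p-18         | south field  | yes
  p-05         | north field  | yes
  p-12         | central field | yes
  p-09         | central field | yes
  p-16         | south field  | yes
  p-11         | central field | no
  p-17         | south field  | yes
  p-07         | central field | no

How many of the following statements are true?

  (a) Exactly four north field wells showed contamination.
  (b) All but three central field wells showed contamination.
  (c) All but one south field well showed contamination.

(a) north field: |A| = 6, |A ∩ B| = 5; needs |A ∩ B| = 4 — false.
(b) central field: |A| = 7, |A ∩ B| = 3; needs |A ∖ B| = 3 — false.
(c) south field: |A| = 6, |A ∩ B| = 4; needs |A ∖ B| = 1 — false.

0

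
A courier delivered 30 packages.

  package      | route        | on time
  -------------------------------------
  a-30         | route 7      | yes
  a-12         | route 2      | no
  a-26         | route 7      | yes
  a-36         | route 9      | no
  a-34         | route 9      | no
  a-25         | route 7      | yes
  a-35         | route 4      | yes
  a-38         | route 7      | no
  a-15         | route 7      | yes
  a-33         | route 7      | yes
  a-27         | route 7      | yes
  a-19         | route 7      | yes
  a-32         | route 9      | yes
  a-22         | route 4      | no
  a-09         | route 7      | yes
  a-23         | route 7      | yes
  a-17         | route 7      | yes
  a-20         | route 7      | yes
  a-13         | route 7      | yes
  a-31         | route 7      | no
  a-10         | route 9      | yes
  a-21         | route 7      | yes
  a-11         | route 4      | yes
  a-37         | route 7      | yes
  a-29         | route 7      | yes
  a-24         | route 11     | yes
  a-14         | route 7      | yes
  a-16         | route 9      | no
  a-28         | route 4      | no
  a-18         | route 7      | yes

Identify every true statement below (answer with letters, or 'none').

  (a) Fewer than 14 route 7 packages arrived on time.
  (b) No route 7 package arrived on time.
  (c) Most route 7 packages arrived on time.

(c)

|A| = 19, |A ∩ B| = 17, |A ∖ B| = 2.
(a) |A ∩ B| < 14: fails.
(b) A ∩ B = ∅ (|A ∩ B| = 0): fails.
(c) |A ∩ B| > |A ∖ B|: holds.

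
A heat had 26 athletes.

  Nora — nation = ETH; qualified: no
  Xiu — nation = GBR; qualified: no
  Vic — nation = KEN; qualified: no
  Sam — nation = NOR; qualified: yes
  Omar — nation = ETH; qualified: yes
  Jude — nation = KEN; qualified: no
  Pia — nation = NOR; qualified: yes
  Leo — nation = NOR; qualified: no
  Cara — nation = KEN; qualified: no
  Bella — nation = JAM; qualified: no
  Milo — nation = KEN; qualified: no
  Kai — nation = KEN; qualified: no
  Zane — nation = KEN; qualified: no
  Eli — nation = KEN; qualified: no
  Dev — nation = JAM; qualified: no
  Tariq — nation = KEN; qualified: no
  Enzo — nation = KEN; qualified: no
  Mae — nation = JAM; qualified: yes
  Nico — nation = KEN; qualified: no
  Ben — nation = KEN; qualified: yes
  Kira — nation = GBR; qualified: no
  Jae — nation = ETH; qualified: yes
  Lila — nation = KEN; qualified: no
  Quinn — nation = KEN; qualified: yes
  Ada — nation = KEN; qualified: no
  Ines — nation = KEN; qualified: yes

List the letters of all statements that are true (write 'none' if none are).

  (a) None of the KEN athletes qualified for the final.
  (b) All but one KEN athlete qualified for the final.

|A| = 15, |A ∩ B| = 3, |A ∖ B| = 12.
(a) A ∩ B = ∅ (|A ∩ B| = 0): fails.
(b) |A ∖ B| = 1: fails.

none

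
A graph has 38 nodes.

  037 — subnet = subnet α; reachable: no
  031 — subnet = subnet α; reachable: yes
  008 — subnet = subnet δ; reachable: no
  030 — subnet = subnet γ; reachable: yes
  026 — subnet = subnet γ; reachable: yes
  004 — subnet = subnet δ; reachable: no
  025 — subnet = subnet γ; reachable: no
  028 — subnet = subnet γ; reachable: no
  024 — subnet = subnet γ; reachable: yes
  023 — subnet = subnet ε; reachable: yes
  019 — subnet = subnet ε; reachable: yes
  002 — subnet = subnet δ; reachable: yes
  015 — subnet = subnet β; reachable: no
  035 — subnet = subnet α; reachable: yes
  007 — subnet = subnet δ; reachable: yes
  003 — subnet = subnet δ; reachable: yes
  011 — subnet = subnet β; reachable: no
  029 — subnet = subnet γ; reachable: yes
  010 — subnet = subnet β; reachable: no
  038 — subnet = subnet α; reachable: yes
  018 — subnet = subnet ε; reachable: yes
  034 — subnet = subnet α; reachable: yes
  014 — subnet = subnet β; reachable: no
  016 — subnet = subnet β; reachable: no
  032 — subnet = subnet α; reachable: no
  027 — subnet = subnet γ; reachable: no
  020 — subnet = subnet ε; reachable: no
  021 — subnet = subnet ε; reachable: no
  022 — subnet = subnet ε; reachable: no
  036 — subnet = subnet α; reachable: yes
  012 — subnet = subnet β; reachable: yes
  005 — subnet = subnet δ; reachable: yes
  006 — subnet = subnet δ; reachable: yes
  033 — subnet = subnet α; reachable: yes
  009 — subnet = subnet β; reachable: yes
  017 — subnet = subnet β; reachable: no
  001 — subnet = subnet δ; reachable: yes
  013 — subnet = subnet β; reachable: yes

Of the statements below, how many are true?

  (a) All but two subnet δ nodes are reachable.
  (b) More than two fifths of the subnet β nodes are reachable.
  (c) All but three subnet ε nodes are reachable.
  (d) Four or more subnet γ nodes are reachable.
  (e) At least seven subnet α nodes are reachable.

(a) subnet δ: |A| = 8, |A ∩ B| = 6; needs |A ∖ B| = 2 — true.
(b) subnet β: |A| = 9, |A ∩ B| = 3; needs |A ∩ B| / |A| > 2/5 — false.
(c) subnet ε: |A| = 6, |A ∩ B| = 3; needs |A ∖ B| = 3 — true.
(d) subnet γ: |A| = 7, |A ∩ B| = 4; needs |A ∩ B| ≥ 4 — true.
(e) subnet α: |A| = 8, |A ∩ B| = 6; needs |A ∩ B| ≥ 7 — false.

3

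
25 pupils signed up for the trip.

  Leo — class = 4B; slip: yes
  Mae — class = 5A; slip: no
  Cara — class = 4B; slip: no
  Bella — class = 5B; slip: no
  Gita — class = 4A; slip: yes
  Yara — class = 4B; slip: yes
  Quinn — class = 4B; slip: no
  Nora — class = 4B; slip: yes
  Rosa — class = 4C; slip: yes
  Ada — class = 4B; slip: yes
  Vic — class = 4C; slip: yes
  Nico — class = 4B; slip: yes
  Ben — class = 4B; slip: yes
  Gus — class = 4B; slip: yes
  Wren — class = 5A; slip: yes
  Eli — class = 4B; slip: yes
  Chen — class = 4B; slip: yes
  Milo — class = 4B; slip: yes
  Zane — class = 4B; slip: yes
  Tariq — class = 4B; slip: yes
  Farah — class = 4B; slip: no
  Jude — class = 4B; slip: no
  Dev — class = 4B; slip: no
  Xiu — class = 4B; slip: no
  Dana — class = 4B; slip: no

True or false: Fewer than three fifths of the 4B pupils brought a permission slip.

False

Truth condition: |A ∩ B| / |A| < 3/5.
|A| = 19, |A ∩ B| = 12, |A ∖ B| = 7.
|A ∩ B|/|A| = 12/19, so the statement is false.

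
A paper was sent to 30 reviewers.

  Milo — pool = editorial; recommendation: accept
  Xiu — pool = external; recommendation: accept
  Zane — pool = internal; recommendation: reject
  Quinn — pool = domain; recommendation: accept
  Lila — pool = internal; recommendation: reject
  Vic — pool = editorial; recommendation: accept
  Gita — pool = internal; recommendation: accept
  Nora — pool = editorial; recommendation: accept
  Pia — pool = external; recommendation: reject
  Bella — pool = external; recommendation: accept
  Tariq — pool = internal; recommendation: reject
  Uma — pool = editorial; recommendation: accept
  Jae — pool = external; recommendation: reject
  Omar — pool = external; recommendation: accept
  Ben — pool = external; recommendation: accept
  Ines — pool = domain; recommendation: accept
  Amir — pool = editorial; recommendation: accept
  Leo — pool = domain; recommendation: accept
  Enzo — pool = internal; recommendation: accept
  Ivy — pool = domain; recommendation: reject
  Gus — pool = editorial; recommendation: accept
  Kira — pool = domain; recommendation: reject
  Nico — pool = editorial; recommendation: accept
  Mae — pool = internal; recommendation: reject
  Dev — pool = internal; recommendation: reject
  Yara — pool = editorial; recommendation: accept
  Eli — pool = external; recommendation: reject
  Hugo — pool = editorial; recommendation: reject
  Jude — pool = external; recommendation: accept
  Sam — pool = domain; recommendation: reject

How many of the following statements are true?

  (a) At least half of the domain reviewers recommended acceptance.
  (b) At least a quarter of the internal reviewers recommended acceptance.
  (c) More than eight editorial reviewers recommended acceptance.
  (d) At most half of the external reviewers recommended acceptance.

2

(a) domain: |A| = 6, |A ∩ B| = 3; needs |A ∩ B| ≥ |A ∖ B| — true.
(b) internal: |A| = 7, |A ∩ B| = 2; needs |A ∩ B| / |A| ≥ 1/4 — true.
(c) editorial: |A| = 9, |A ∩ B| = 8; needs |A ∩ B| > 8 — false.
(d) external: |A| = 8, |A ∩ B| = 5; needs |A ∩ B| ≤ |A ∖ B| — false.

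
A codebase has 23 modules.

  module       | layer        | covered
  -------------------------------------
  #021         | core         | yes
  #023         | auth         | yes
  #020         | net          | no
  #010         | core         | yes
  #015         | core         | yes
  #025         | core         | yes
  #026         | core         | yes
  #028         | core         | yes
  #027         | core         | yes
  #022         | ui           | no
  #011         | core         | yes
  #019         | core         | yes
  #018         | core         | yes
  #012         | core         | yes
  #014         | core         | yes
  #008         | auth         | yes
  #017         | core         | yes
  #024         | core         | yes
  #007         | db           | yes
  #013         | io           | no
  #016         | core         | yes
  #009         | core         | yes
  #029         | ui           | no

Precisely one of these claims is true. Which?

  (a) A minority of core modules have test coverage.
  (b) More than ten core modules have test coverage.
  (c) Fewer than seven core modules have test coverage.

|A| = 16, |A ∩ B| = 16, |A ∖ B| = 0.
(a) requires |A ∩ B| < |A ∖ B|: false.
(b) requires |A ∩ B| > 10: true.
(c) requires |A ∩ B| < 7: false.

(b)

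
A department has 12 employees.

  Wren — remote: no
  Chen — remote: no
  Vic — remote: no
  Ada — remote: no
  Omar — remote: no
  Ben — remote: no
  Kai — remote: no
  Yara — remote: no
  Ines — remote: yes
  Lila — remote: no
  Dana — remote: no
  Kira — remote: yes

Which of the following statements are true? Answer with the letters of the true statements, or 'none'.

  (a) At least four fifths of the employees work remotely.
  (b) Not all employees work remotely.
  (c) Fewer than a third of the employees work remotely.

|A| = 12, |A ∩ B| = 2, |A ∖ B| = 10.
(a) |A ∩ B| / |A| ≥ 4/5: fails.
(b) A ⊄ B (|A ∖ B| ≥ 1): holds.
(c) |A ∩ B| / |A| < 1/3: holds.

(b), (c)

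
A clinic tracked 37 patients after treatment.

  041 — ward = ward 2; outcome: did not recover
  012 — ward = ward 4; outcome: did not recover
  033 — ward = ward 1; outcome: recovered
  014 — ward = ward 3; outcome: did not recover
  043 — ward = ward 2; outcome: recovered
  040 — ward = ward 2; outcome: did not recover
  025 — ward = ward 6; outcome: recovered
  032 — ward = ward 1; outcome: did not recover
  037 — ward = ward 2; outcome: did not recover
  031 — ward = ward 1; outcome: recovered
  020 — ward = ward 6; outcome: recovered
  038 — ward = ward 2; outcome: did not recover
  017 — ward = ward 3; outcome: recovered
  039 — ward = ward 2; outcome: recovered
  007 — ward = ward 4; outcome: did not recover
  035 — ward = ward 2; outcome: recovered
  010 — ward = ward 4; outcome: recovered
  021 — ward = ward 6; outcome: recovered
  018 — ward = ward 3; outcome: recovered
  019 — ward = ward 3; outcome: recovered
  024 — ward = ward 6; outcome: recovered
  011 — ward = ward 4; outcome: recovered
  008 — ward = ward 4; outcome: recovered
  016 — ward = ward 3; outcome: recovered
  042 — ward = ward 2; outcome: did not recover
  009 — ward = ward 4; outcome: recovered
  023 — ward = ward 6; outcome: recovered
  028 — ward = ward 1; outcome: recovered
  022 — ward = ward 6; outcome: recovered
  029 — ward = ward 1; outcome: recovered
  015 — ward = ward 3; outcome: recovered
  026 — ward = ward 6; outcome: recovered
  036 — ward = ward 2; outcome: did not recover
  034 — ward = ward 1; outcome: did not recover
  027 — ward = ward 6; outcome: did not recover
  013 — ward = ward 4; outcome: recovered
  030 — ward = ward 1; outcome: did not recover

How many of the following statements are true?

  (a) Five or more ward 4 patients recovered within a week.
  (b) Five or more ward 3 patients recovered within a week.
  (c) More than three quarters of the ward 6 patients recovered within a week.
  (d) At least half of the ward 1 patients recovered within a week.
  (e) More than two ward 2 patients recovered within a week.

5

(a) ward 4: |A| = 7, |A ∩ B| = 5; needs |A ∩ B| ≥ 5 — true.
(b) ward 3: |A| = 6, |A ∩ B| = 5; needs |A ∩ B| ≥ 5 — true.
(c) ward 6: |A| = 8, |A ∩ B| = 7; needs |A ∩ B| / |A| > 3/4 — true.
(d) ward 1: |A| = 7, |A ∩ B| = 4; needs |A ∩ B| ≥ |A ∖ B| — true.
(e) ward 2: |A| = 9, |A ∩ B| = 3; needs |A ∩ B| > 2 — true.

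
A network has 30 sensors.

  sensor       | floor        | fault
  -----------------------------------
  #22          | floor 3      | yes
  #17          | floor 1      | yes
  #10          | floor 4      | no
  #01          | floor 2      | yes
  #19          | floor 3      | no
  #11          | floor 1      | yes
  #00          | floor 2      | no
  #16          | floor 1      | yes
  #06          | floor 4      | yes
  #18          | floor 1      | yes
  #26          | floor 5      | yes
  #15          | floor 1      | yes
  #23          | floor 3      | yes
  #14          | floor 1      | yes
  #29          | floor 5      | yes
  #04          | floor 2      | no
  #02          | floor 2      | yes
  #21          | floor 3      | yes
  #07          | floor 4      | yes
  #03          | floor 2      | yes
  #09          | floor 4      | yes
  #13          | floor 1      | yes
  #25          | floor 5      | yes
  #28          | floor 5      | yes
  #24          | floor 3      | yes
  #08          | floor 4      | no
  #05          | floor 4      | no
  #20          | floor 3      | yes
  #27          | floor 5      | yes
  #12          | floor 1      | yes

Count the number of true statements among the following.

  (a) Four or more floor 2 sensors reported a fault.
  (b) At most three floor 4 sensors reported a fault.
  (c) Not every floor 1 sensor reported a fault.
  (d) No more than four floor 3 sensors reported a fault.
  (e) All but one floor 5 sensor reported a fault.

1

(a) floor 2: |A| = 5, |A ∩ B| = 3; needs |A ∩ B| ≥ 4 — false.
(b) floor 4: |A| = 6, |A ∩ B| = 3; needs |A ∩ B| ≤ 3 — true.
(c) floor 1: |A| = 8, |A ∩ B| = 8; needs A ⊄ B (|A ∖ B| ≥ 1) — false.
(d) floor 3: |A| = 6, |A ∩ B| = 5; needs |A ∩ B| ≤ 4 — false.
(e) floor 5: |A| = 5, |A ∩ B| = 5; needs |A ∖ B| = 1 — false.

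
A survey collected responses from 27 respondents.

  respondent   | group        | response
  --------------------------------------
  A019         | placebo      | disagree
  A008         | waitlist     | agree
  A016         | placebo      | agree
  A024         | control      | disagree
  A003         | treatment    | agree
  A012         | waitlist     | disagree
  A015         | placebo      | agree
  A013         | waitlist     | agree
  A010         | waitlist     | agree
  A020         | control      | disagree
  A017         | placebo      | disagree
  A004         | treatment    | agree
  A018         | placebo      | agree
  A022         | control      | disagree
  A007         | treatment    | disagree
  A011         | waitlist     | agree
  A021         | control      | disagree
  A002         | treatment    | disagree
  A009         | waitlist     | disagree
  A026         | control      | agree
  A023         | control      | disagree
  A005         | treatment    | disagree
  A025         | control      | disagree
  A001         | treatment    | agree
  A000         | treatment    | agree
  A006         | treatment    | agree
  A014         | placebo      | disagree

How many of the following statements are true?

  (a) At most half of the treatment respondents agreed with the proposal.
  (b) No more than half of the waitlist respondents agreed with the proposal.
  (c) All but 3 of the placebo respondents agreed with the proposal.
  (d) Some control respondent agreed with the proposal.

(a) treatment: |A| = 8, |A ∩ B| = 5; needs |A ∩ B| ≤ |A ∖ B| — false.
(b) waitlist: |A| = 6, |A ∩ B| = 4; needs |A ∩ B| ≤ |A ∖ B| — false.
(c) placebo: |A| = 6, |A ∩ B| = 3; needs |A ∖ B| = 3 — true.
(d) control: |A| = 7, |A ∩ B| = 1; needs A ∩ B ≠ ∅ (|A ∩ B| ≥ 1) — true.

2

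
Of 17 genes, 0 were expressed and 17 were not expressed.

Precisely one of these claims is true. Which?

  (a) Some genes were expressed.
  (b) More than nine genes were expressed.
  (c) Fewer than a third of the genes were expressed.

(c)

|A| = 17, |A ∩ B| = 0, |A ∖ B| = 17.
(a) requires A ∩ B ≠ ∅ (|A ∩ B| ≥ 1): false.
(b) requires |A ∩ B| > 9: false.
(c) requires |A ∩ B| / |A| < 1/3: true.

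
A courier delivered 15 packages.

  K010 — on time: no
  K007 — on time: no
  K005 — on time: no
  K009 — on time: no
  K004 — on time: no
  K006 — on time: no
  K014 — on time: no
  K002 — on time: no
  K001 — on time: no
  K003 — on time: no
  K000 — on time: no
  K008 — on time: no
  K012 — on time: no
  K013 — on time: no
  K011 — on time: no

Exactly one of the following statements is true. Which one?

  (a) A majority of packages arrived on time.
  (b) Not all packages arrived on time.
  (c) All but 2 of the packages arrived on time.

(b)

|A| = 15, |A ∩ B| = 0, |A ∖ B| = 15.
(a) requires |A ∩ B| > |A ∖ B|: false.
(b) requires A ⊄ B (|A ∖ B| ≥ 1): true.
(c) requires |A ∖ B| = 2: false.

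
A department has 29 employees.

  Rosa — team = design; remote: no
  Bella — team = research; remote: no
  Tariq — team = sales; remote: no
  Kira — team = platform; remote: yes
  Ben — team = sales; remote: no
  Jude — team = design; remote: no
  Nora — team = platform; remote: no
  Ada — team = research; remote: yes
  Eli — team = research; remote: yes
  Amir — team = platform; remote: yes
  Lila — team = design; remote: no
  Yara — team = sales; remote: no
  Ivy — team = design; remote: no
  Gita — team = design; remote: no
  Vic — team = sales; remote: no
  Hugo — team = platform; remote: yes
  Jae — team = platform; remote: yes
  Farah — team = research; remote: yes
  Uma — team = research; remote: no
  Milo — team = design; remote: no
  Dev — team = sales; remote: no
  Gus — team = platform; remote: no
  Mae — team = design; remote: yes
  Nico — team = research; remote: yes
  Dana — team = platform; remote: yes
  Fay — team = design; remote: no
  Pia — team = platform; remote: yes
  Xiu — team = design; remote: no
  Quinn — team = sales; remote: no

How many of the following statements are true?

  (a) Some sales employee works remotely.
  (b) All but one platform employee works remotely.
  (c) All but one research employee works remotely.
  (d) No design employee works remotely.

(a) sales: |A| = 6, |A ∩ B| = 0; needs A ∩ B ≠ ∅ (|A ∩ B| ≥ 1) — false.
(b) platform: |A| = 8, |A ∩ B| = 6; needs |A ∖ B| = 1 — false.
(c) research: |A| = 6, |A ∩ B| = 4; needs |A ∖ B| = 1 — false.
(d) design: |A| = 9, |A ∩ B| = 1; needs A ∩ B = ∅ (|A ∩ B| = 0) — false.

0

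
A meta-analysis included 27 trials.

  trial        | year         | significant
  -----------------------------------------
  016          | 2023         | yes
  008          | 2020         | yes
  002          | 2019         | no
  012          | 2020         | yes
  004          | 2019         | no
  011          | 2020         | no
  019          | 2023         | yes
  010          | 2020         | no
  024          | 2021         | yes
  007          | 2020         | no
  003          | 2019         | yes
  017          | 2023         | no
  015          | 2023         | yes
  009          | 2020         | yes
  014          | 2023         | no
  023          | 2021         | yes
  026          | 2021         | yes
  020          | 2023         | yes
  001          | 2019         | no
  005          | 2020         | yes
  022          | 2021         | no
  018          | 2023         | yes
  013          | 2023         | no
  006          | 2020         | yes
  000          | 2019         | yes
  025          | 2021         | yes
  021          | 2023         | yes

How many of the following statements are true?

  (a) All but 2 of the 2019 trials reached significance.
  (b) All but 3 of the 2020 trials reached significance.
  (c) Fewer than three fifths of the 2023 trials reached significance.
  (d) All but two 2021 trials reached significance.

(a) 2019: |A| = 5, |A ∩ B| = 2; needs |A ∖ B| = 2 — false.
(b) 2020: |A| = 8, |A ∩ B| = 5; needs |A ∖ B| = 3 — true.
(c) 2023: |A| = 9, |A ∩ B| = 6; needs |A ∩ B| / |A| < 3/5 — false.
(d) 2021: |A| = 5, |A ∩ B| = 4; needs |A ∖ B| = 2 — false.

1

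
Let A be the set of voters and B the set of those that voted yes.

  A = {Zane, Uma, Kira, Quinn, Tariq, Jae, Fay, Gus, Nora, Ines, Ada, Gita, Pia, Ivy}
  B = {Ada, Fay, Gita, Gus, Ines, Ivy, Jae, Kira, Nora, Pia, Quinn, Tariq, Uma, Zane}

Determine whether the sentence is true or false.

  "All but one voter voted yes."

False

The determiner here denotes the relation: |A ∖ B| = 1.
A (the restrictor) = {Zane, Uma, Kira, Quinn, Tariq, Jae, Fay, Gus, Nora, Ines, Ada, Gita, Pia, Ivy}, |A| = 14.
A ∖ B = {}, so |A ∖ B| = 0.
|A ∖ B| = 0, so the statement is false.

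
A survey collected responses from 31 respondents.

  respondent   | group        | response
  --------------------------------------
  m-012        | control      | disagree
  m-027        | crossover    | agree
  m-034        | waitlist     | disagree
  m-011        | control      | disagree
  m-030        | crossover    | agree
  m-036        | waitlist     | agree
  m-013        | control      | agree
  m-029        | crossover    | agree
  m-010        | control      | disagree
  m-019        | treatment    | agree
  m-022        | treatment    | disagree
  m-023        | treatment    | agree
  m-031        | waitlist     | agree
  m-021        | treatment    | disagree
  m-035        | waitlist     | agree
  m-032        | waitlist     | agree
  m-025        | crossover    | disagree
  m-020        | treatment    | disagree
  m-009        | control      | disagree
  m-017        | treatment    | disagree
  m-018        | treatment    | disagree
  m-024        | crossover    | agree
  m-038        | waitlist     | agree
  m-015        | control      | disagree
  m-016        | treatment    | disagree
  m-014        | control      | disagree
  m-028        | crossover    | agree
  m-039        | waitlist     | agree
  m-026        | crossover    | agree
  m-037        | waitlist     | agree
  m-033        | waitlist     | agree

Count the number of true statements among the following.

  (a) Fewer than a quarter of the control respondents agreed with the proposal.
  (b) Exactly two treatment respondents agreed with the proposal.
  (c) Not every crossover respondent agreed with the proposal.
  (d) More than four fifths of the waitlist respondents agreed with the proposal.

(a) control: |A| = 7, |A ∩ B| = 1; needs |A ∩ B| / |A| < 1/4 — true.
(b) treatment: |A| = 8, |A ∩ B| = 2; needs |A ∩ B| = 2 — true.
(c) crossover: |A| = 7, |A ∩ B| = 6; needs A ⊄ B (|A ∖ B| ≥ 1) — true.
(d) waitlist: |A| = 9, |A ∩ B| = 8; needs |A ∩ B| / |A| > 4/5 — true.

4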